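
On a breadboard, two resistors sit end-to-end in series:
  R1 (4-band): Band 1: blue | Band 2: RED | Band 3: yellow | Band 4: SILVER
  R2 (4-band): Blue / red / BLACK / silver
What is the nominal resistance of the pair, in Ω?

620062 Ω

R1: blue, red → 62; yellow ×10^4 → 620000 Ω.
R2: blue, red → 62; black ×1 → 62 Ω.
Series: 620000 + 62 = 620062 Ω.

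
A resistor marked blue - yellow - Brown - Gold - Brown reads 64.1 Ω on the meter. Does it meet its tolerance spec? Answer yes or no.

yes

Blue → 6 (first significant figure)
Yellow → 4 (second significant figure)
Brown → 1 (third significant figure)
Gold → ×0.1 multiplier
Brown → ±1% tolerance
641 × 0.1 = 64.1 Ω
Allowed range: 63.459 Ω to 64.741 Ω.
64.1 Ω lies inside that range.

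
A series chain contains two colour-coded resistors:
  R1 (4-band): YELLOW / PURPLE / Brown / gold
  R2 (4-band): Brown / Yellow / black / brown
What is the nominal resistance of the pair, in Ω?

484 Ω

R1: yellow, violet → 47; brown ×10 → 470 Ω.
R2: brown, yellow → 14; black ×1 → 14 Ω.
Series: 470 + 14 = 484 Ω.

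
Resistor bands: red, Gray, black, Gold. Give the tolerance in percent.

±5%

The last band, gold, is the tolerance band.
Gold corresponds to ±5%.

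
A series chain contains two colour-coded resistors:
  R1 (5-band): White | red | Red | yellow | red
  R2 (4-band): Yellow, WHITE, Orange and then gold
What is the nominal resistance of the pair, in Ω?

9269000 Ω

R1: white, red, red → 922; yellow ×10^4 → 9220000 Ω.
R2: yellow, white → 49; orange ×10^3 → 49000 Ω.
Series: 9220000 + 49000 = 9269000 Ω.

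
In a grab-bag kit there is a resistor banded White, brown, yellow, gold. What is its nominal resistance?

White → 9 (first significant figure)
Brown → 1 (second significant figure)
Yellow → ×10^4 multiplier
91 × 10000 = 910000 Ω

910000 Ω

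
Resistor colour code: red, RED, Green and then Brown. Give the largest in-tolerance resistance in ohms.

Red → 2 (first significant figure)
Red → 2 (second significant figure)
Green → ×10^5 multiplier
Brown → ±1% tolerance
22 × 100000 = 2200000 Ω
Largest = 2200000 × (1 + 1/100) = 2222000 Ω.

2222000 Ω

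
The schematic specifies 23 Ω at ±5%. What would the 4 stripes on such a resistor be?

red, orange, black, gold

23 Ω = 23 × 10^0.
2 → red
3 → orange
Multiplier 10^0 → black.
±5% tolerance → gold.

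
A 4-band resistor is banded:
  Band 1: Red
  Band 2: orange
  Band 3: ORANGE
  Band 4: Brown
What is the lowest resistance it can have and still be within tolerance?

22770 Ω

Red → 2 (first significant figure)
Orange → 3 (second significant figure)
Orange → ×10^3 multiplier
Brown → ±1% tolerance
23 × 1000 = 23000 Ω
Lowest = 23000 × (1 − 1/100) = 22770 Ω.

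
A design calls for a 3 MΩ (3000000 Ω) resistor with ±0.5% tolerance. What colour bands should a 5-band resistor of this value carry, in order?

3000000 Ω = 300 × 10^4.
3 → orange
0 → black
0 → black
Multiplier 10^4 → yellow.
±0.5% tolerance → green.

orange, black, black, yellow, green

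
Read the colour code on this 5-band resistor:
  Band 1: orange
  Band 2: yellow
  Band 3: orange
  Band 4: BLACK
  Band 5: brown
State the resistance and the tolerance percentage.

Orange → 3 (first significant figure)
Yellow → 4 (second significant figure)
Orange → 3 (third significant figure)
Black → ×1 multiplier
Brown → ±1% tolerance
343 × 1 = 343 Ω

343 Ω ±1%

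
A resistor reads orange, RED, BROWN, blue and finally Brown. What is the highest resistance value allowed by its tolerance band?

324210000 Ω

Orange → 3 (first significant figure)
Red → 2 (second significant figure)
Brown → 1 (third significant figure)
Blue → ×10^6 multiplier
Brown → ±1% tolerance
321 × 1000000 = 321000000 Ω
Highest = 321000000 × (1 + 1/100) = 324210000 Ω.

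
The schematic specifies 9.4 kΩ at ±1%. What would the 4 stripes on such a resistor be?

white, yellow, red, brown

9400 Ω = 94 × 10^2.
9 → white
4 → yellow
Multiplier 10^2 → red.
±1% tolerance → brown.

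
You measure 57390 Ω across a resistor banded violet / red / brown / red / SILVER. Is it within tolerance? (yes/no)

no

Violet → 7 (first significant figure)
Red → 2 (second significant figure)
Brown → 1 (third significant figure)
Red → ×10^2 multiplier
Silver → ±10% tolerance
721 × 100 = 72100 Ω
Allowed range: 64890 Ω to 79310 Ω.
57390 Ω lies outside that range.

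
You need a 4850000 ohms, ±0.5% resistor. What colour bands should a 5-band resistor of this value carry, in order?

4850000 Ω = 485 × 10^4.
4 → yellow
8 → grey
5 → green
Multiplier 10^4 → yellow.
±0.5% tolerance → green.

yellow, grey, green, yellow, green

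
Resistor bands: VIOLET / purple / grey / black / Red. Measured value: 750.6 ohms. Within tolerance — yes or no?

no

Violet → 7 (first significant figure)
Violet → 7 (second significant figure)
Grey → 8 (third significant figure)
Black → ×1 multiplier
Red → ±2% tolerance
778 × 1 = 778 Ω
Allowed range: 762.44 Ω to 793.56 Ω.
750.6 ohms lies outside that range.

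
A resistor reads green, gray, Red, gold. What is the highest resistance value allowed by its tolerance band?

6090 Ω

Green → 5 (first significant figure)
Grey → 8 (second significant figure)
Red → ×10^2 multiplier
Gold → ±5% tolerance
58 × 100 = 5800 Ω
Highest = 5800 × (1 + 5/100) = 6090 Ω.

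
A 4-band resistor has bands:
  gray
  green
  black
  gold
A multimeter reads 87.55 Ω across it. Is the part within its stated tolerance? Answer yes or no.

yes

Grey → 8 (first significant figure)
Green → 5 (second significant figure)
Black → ×1 multiplier
Gold → ±5% tolerance
85 × 1 = 85 Ω
Allowed range: 80.75 Ω to 89.25 Ω.
87.55 Ω lies inside that range.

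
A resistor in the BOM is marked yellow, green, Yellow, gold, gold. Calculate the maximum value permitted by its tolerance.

Yellow → 4 (first significant figure)
Green → 5 (second significant figure)
Yellow → 4 (third significant figure)
Gold → ×0.1 multiplier
Gold → ±5% tolerance
454 × 0.1 = 45.4 Ω
Maximum = 45.4 × (1 + 5/100) = 47.67 Ω.

47.67 Ω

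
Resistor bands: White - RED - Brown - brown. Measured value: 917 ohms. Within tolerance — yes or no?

yes

White → 9 (first significant figure)
Red → 2 (second significant figure)
Brown → ×10 multiplier
Brown → ±1% tolerance
92 × 10 = 920 Ω
Allowed range: 910.8 Ω to 929.2 Ω.
917 ohms lies inside that range.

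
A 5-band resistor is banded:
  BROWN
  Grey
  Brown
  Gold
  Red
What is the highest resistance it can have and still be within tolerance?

18.462 Ω

Brown → 1 (first significant figure)
Grey → 8 (second significant figure)
Brown → 1 (third significant figure)
Gold → ×0.1 multiplier
Red → ±2% tolerance
181 × 0.1 = 18.1 Ω
Highest = 18.1 × (1 + 2/100) = 18.462 Ω.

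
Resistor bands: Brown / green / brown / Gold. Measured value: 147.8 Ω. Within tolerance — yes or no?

Brown → 1 (first significant figure)
Green → 5 (second significant figure)
Brown → ×10 multiplier
Gold → ±5% tolerance
15 × 10 = 150 Ω
Allowed range: 142.5 Ω to 157.5 Ω.
147.8 Ω lies inside that range.

yes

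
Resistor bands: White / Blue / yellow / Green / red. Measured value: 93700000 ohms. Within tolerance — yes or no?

no

White → 9 (first significant figure)
Blue → 6 (second significant figure)
Yellow → 4 (third significant figure)
Green → ×10^5 multiplier
Red → ±2% tolerance
964 × 100000 = 96400000 Ω
Allowed range: 94472000 Ω to 98328000 Ω.
93700000 ohms lies outside that range.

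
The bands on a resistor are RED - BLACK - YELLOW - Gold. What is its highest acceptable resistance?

210000 Ω

Red → 2 (first significant figure)
Black → 0 (second significant figure)
Yellow → ×10^4 multiplier
Gold → ±5% tolerance
20 × 10000 = 200000 Ω
Highest = 200000 × (1 + 5/100) = 210000 Ω.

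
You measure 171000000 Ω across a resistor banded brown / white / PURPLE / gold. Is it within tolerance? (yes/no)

no

Brown → 1 (first significant figure)
White → 9 (second significant figure)
Violet → ×10^7 multiplier
Gold → ±5% tolerance
19 × 10000000 = 190000000 Ω
Allowed range: 180500000 Ω to 199500000 Ω.
171000000 Ω lies outside that range.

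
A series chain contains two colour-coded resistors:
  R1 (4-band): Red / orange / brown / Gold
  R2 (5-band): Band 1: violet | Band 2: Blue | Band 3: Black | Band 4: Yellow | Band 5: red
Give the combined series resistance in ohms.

7600230 Ω

R1: red, orange → 23; brown ×10 → 230 Ω.
R2: violet, blue, black → 760; yellow ×10^4 → 7600000 Ω.
Series: 230 + 7600000 = 7600230 Ω.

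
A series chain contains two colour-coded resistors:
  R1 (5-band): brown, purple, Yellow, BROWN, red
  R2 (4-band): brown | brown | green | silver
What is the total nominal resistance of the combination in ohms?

R1: brown, violet, yellow → 174; brown ×10 → 1740 Ω.
R2: brown, brown → 11; green ×10^5 → 1100000 Ω.
Series: 1740 + 1100000 = 1101740 Ω.

1101740 Ω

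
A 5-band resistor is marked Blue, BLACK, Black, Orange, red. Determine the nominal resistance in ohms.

600000 Ω

Blue → 6 (first significant figure)
Black → 0 (second significant figure)
Black → 0 (third significant figure)
Orange → ×10^3 multiplier
600 × 1000 = 600000 Ω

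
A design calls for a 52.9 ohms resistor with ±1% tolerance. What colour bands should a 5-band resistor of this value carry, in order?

green, red, white, gold, brown

52.9 Ω = 529 × 10^-1.
5 → green
2 → red
9 → white
Multiplier 10^-1 → gold.
±1% tolerance → brown.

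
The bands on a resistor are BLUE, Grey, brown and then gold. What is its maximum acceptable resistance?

Blue → 6 (first significant figure)
Grey → 8 (second significant figure)
Brown → ×10 multiplier
Gold → ±5% tolerance
68 × 10 = 680 Ω
Maximum = 680 × (1 + 5/100) = 714 Ω.

714 Ω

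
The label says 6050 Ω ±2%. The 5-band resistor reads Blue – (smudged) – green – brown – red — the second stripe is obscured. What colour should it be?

6050 Ω = 605 × 10^1.
The second band gives digit 0 of the significand, and 0 is black.

black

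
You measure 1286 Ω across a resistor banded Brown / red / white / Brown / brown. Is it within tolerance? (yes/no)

Brown → 1 (first significant figure)
Red → 2 (second significant figure)
White → 9 (third significant figure)
Brown → ×10 multiplier
Brown → ±1% tolerance
129 × 10 = 1290 Ω
Allowed range: 1277.1 Ω to 1302.9 Ω.
1286 Ω lies inside that range.

yes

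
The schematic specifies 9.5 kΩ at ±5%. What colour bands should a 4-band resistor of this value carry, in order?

9500 Ω = 95 × 10^2.
9 → white
5 → green
Multiplier 10^2 → red.
±5% tolerance → gold.

white, green, red, gold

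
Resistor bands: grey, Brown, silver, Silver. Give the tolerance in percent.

±10%

The last band, silver, is the tolerance band.
Silver corresponds to ±10%.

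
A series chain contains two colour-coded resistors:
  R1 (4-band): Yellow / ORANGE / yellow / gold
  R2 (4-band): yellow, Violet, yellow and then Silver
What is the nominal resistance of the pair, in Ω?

R1: yellow, orange → 43; yellow ×10^4 → 430000 Ω.
R2: yellow, violet → 47; yellow ×10^4 → 470000 Ω.
Series: 430000 + 470000 = 900000 Ω.

900000 Ω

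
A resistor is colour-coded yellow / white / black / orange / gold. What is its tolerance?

The last band, gold, is the tolerance band.
Gold corresponds to ±5%.

±5%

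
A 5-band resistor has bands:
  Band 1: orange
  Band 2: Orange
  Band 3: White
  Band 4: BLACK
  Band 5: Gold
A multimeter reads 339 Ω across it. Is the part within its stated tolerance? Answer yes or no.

Orange → 3 (first significant figure)
Orange → 3 (second significant figure)
White → 9 (third significant figure)
Black → ×1 multiplier
Gold → ±5% tolerance
339 × 1 = 339 Ω
Allowed range: 322.05 Ω to 355.95 Ω.
339 Ω lies inside that range.

yes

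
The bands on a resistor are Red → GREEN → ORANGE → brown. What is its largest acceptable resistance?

25250 Ω

Red → 2 (first significant figure)
Green → 5 (second significant figure)
Orange → ×10^3 multiplier
Brown → ±1% tolerance
25 × 1000 = 25000 Ω
Largest = 25000 × (1 + 1/100) = 25250 Ω.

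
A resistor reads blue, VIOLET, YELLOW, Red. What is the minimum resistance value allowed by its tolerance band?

656600 Ω

Blue → 6 (first significant figure)
Violet → 7 (second significant figure)
Yellow → ×10^4 multiplier
Red → ±2% tolerance
67 × 10000 = 670000 Ω
Minimum = 670000 × (1 − 2/100) = 656600 Ω.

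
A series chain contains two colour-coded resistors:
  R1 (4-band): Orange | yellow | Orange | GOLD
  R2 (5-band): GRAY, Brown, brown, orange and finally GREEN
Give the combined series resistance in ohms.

845000 Ω

R1: orange, yellow → 34; orange ×10^3 → 34000 Ω.
R2: grey, brown, brown → 811; orange ×10^3 → 811000 Ω.
Series: 34000 + 811000 = 845000 Ω.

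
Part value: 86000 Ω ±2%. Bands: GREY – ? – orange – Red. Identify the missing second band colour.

blue

86000 Ω = 86 × 10^3.
The second band gives digit 6 of the significand, and 6 is blue.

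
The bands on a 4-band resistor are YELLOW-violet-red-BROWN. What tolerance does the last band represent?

±1%

The last band, brown, is the tolerance band.
Brown corresponds to ±1%.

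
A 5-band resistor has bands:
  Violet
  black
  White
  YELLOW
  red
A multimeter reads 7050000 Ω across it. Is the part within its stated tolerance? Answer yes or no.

yes

Violet → 7 (first significant figure)
Black → 0 (second significant figure)
White → 9 (third significant figure)
Yellow → ×10^4 multiplier
Red → ±2% tolerance
709 × 10000 = 7090000 Ω
Allowed range: 6948200 Ω to 7231800 Ω.
7050000 Ω lies inside that range.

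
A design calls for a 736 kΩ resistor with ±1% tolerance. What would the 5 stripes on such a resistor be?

736000 Ω = 736 × 10^3.
7 → violet
3 → orange
6 → blue
Multiplier 10^3 → orange.
±1% tolerance → brown.

violet, orange, blue, orange, brown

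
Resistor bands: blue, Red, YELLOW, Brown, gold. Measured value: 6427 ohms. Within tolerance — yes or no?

Blue → 6 (first significant figure)
Red → 2 (second significant figure)
Yellow → 4 (third significant figure)
Brown → ×10 multiplier
Gold → ±5% tolerance
624 × 10 = 6240 Ω
Allowed range: 5928 Ω to 6552 Ω.
6427 ohms lies inside that range.

yes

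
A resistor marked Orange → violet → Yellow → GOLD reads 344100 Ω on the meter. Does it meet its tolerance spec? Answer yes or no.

no

Orange → 3 (first significant figure)
Violet → 7 (second significant figure)
Yellow → ×10^4 multiplier
Gold → ±5% tolerance
37 × 10000 = 370000 Ω
Allowed range: 351500 Ω to 388500 Ω.
344100 Ω lies outside that range.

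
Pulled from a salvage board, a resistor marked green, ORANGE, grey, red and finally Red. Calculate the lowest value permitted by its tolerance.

52724 Ω

Green → 5 (first significant figure)
Orange → 3 (second significant figure)
Grey → 8 (third significant figure)
Red → ×10^2 multiplier
Red → ±2% tolerance
538 × 100 = 53800 Ω
Lowest = 53800 × (1 − 2/100) = 52724 Ω.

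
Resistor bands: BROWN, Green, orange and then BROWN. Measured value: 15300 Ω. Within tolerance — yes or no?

Brown → 1 (first significant figure)
Green → 5 (second significant figure)
Orange → ×10^3 multiplier
Brown → ±1% tolerance
15 × 1000 = 15000 Ω
Allowed range: 14850 Ω to 15150 Ω.
15300 Ω lies outside that range.

no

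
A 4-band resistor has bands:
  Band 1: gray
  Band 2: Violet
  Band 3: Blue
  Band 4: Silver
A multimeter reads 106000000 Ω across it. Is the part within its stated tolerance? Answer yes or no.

no

Grey → 8 (first significant figure)
Violet → 7 (second significant figure)
Blue → ×10^6 multiplier
Silver → ±10% tolerance
87 × 1000000 = 87000000 Ω
Allowed range: 78300000 Ω to 95700000 Ω.
106000000 Ω lies outside that range.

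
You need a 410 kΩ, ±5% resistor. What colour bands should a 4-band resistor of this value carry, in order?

yellow, brown, yellow, gold

410000 Ω = 41 × 10^4.
4 → yellow
1 → brown
Multiplier 10^4 → yellow.
±5% tolerance → gold.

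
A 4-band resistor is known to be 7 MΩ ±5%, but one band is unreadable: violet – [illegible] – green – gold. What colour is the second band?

black

7000000 Ω = 70 × 10^5.
The second band gives digit 0 of the significand, and 0 is black.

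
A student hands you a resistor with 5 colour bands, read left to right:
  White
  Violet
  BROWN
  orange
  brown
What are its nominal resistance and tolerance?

White → 9 (first significant figure)
Violet → 7 (second significant figure)
Brown → 1 (third significant figure)
Orange → ×10^3 multiplier
Brown → ±1% tolerance
971 × 1000 = 971000 Ω

971000 Ω ±1%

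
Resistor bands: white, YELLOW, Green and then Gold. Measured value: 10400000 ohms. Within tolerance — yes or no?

White → 9 (first significant figure)
Yellow → 4 (second significant figure)
Green → ×10^5 multiplier
Gold → ±5% tolerance
94 × 100000 = 9400000 Ω
Allowed range: 8930000 Ω to 9870000 Ω.
10400000 ohms lies outside that range.

no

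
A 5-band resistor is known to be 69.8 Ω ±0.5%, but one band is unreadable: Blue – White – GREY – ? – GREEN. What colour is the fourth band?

gold

69.8 Ω = 698 × 10^-1.
The fourth band is the multiplier, 10^-1, which is gold.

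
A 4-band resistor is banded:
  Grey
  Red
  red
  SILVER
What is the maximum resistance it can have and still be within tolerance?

9020 Ω

Grey → 8 (first significant figure)
Red → 2 (second significant figure)
Red → ×10^2 multiplier
Silver → ±10% tolerance
82 × 100 = 8200 Ω
Maximum = 8200 × (1 + 10/100) = 9020 Ω.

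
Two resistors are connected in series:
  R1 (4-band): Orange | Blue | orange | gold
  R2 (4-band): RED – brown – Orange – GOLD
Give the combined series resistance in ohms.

R1: orange, blue → 36; orange ×10^3 → 36000 Ω.
R2: red, brown → 21; orange ×10^3 → 21000 Ω.
Series: 36000 + 21000 = 57000 Ω.

57000 Ω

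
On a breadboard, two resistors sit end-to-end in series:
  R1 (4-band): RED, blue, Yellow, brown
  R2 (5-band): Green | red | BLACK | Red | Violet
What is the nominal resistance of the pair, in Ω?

R1: red, blue → 26; yellow ×10^4 → 260000 Ω.
R2: green, red, black → 520; red ×10^2 → 52000 Ω.
Series: 260000 + 52000 = 312000 Ω.

312000 Ω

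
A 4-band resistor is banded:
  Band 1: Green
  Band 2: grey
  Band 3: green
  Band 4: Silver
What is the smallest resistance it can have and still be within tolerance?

5220000 Ω

Green → 5 (first significant figure)
Grey → 8 (second significant figure)
Green → ×10^5 multiplier
Silver → ±10% tolerance
58 × 100000 = 5800000 Ω
Smallest = 5800000 × (1 − 10/100) = 5220000 Ω.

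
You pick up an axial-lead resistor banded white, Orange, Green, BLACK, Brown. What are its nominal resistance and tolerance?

935 Ω ±1%

White → 9 (first significant figure)
Orange → 3 (second significant figure)
Green → 5 (third significant figure)
Black → ×1 multiplier
Brown → ±1% tolerance
935 × 1 = 935 Ω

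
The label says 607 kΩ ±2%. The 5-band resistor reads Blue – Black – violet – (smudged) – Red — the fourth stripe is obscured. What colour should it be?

orange

607000 Ω = 607 × 10^3.
The fourth band is the multiplier, 10^3, which is orange.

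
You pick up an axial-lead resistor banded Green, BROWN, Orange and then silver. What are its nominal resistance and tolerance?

51000 Ω ±10%

Green → 5 (first significant figure)
Brown → 1 (second significant figure)
Orange → ×10^3 multiplier
Silver → ±10% tolerance
51 × 1000 = 51000 Ω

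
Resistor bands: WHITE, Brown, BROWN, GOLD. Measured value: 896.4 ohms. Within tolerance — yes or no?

White → 9 (first significant figure)
Brown → 1 (second significant figure)
Brown → ×10 multiplier
Gold → ±5% tolerance
91 × 10 = 910 Ω
Allowed range: 864.5 Ω to 955.5 Ω.
896.4 ohms lies inside that range.

yes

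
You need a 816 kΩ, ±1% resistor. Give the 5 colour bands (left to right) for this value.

816000 Ω = 816 × 10^3.
8 → grey
1 → brown
6 → blue
Multiplier 10^3 → orange.
±1% tolerance → brown.

grey, brown, blue, orange, brown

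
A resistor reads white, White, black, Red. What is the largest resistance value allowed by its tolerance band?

White → 9 (first significant figure)
White → 9 (second significant figure)
Black → ×1 multiplier
Red → ±2% tolerance
99 × 1 = 99 Ω
Largest = 99 × (1 + 2/100) = 100.98 Ω.

100.98 Ω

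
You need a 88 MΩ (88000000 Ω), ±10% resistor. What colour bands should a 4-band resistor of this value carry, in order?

grey, grey, blue, silver

88000000 Ω = 88 × 10^6.
8 → grey
8 → grey
Multiplier 10^6 → blue.
±10% tolerance → silver.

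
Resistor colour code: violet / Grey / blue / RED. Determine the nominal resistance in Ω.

Violet → 7 (first significant figure)
Grey → 8 (second significant figure)
Blue → ×10^6 multiplier
78 × 1000000 = 78000000 Ω

78000000 Ω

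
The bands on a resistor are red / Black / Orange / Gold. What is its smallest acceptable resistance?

19000 Ω

Red → 2 (first significant figure)
Black → 0 (second significant figure)
Orange → ×10^3 multiplier
Gold → ±5% tolerance
20 × 1000 = 20000 Ω
Smallest = 20000 × (1 − 5/100) = 19000 Ω.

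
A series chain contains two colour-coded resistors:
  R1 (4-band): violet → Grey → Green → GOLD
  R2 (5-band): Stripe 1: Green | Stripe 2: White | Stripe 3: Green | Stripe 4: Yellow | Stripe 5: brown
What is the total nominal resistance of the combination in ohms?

R1: violet, grey → 78; green ×10^5 → 7800000 Ω.
R2: green, white, green → 595; yellow ×10^4 → 5950000 Ω.
Series: 7800000 + 5950000 = 13750000 Ω.

13750000 Ω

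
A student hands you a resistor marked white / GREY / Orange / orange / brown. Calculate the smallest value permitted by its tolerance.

White → 9 (first significant figure)
Grey → 8 (second significant figure)
Orange → 3 (third significant figure)
Orange → ×10^3 multiplier
Brown → ±1% tolerance
983 × 1000 = 983000 Ω
Smallest = 983000 × (1 − 1/100) = 973170 Ω.

973170 Ω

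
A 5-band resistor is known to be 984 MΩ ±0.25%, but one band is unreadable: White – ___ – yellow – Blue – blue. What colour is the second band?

grey

984000000 Ω = 984 × 10^6.
The second band gives digit 8 of the significand, and 8 is grey.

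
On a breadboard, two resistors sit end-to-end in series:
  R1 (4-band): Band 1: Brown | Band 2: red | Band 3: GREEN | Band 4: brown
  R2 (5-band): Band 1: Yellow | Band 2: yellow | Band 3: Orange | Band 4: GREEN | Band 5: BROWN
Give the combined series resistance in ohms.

R1: brown, red → 12; green ×10^5 → 1200000 Ω.
R2: yellow, yellow, orange → 443; green ×10^5 → 44300000 Ω.
Series: 1200000 + 44300000 = 45500000 Ω.

45500000 Ω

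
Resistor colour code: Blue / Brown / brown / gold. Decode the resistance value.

610 Ω

Blue → 6 (first significant figure)
Brown → 1 (second significant figure)
Brown → ×10 multiplier
61 × 10 = 610 Ω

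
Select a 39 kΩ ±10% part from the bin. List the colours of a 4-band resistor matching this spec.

39000 Ω = 39 × 10^3.
3 → orange
9 → white
Multiplier 10^3 → orange.
±10% tolerance → silver.

orange, white, orange, silver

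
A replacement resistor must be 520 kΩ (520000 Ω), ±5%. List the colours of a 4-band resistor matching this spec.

green, red, yellow, gold

520000 Ω = 52 × 10^4.
5 → green
2 → red
Multiplier 10^4 → yellow.
±5% tolerance → gold.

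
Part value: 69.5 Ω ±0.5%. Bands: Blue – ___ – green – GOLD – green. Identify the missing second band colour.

white

69.5 Ω = 695 × 10^-1.
The second band gives digit 9 of the significand, and 9 is white.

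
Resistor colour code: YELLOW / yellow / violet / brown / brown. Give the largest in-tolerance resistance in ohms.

4514.7 Ω

Yellow → 4 (first significant figure)
Yellow → 4 (second significant figure)
Violet → 7 (third significant figure)
Brown → ×10 multiplier
Brown → ±1% tolerance
447 × 10 = 4470 Ω
Largest = 4470 × (1 + 1/100) = 4514.7 Ω.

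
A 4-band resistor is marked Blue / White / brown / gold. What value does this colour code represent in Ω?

690 Ω

Blue → 6 (first significant figure)
White → 9 (second significant figure)
Brown → ×10 multiplier
69 × 10 = 690 Ω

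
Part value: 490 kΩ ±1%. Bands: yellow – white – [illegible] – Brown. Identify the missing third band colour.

490000 Ω = 49 × 10^4.
The third band is the multiplier, 10^4, which is yellow.

yellow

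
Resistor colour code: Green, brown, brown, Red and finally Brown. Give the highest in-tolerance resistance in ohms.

Green → 5 (first significant figure)
Brown → 1 (second significant figure)
Brown → 1 (third significant figure)
Red → ×10^2 multiplier
Brown → ±1% tolerance
511 × 100 = 51100 Ω
Highest = 51100 × (1 + 1/100) = 51611 Ω.

51611 Ω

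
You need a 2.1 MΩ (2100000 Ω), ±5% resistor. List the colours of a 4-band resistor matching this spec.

red, brown, green, gold

2100000 Ω = 21 × 10^5.
2 → red
1 → brown
Multiplier 10^5 → green.
±5% tolerance → gold.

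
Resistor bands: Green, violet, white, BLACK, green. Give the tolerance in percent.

±0.5%

The last band, green, is the tolerance band.
Green corresponds to ±0.5%.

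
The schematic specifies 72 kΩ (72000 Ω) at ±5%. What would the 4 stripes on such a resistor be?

72000 Ω = 72 × 10^3.
7 → violet
2 → red
Multiplier 10^3 → orange.
±5% tolerance → gold.

violet, red, orange, gold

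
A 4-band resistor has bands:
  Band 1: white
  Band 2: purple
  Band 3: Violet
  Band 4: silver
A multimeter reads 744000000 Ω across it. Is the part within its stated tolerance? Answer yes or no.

White → 9 (first significant figure)
Violet → 7 (second significant figure)
Violet → ×10^7 multiplier
Silver → ±10% tolerance
97 × 10000000 = 970000000 Ω
Allowed range: 873000000 Ω to 1067000000 Ω.
744000000 Ω lies outside that range.

no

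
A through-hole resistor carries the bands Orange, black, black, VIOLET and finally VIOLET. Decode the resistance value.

3000000000 Ω

Orange → 3 (first significant figure)
Black → 0 (second significant figure)
Black → 0 (third significant figure)
Violet → ×10^7 multiplier
300 × 10000000 = 3000000000 Ω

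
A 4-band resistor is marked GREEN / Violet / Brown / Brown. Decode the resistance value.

570 Ω

Green → 5 (first significant figure)
Violet → 7 (second significant figure)
Brown → ×10 multiplier
57 × 10 = 570 Ω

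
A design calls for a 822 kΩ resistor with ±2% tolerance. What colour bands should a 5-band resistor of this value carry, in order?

822000 Ω = 822 × 10^3.
8 → grey
2 → red
2 → red
Multiplier 10^3 → orange.
±2% tolerance → red.

grey, red, red, orange, red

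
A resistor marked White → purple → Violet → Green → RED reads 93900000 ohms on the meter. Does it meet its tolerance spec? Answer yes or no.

White → 9 (first significant figure)
Violet → 7 (second significant figure)
Violet → 7 (third significant figure)
Green → ×10^5 multiplier
Red → ±2% tolerance
977 × 100000 = 97700000 Ω
Allowed range: 95746000 Ω to 99654000 Ω.
93900000 ohms lies outside that range.

no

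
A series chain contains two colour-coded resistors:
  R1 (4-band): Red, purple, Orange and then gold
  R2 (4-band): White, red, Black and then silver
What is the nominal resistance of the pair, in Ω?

R1: red, violet → 27; orange ×10^3 → 27000 Ω.
R2: white, red → 92; black ×1 → 92 Ω.
Series: 27000 + 92 = 27092 Ω.

27092 Ω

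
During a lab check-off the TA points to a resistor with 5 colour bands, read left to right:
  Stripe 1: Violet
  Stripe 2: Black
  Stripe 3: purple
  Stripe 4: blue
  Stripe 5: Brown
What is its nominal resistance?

707000000 Ω

Violet → 7 (first significant figure)
Black → 0 (second significant figure)
Violet → 7 (third significant figure)
Blue → ×10^6 multiplier
707 × 1000000 = 707000000 Ω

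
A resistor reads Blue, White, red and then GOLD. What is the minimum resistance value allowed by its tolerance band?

6555 Ω

Blue → 6 (first significant figure)
White → 9 (second significant figure)
Red → ×10^2 multiplier
Gold → ±5% tolerance
69 × 100 = 6900 Ω
Minimum = 6900 × (1 − 5/100) = 6555 Ω.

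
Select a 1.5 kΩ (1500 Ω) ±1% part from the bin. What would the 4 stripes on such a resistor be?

brown, green, red, brown

1500 Ω = 15 × 10^2.
1 → brown
5 → green
Multiplier 10^2 → red.
±1% tolerance → brown.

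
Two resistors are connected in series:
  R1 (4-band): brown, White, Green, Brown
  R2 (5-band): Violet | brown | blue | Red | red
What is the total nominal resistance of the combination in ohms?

1971600 Ω

R1: brown, white → 19; green ×10^5 → 1900000 Ω.
R2: violet, brown, blue → 716; red ×10^2 → 71600 Ω.
Series: 1900000 + 71600 = 1971600 Ω.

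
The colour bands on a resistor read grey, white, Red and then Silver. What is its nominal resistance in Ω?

Grey → 8 (first significant figure)
White → 9 (second significant figure)
Red → ×10^2 multiplier
89 × 100 = 8900 Ω

8900 Ω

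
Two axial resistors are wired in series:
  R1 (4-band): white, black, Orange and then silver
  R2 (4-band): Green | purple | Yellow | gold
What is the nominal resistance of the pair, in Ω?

R1: white, black → 90; orange ×10^3 → 90000 Ω.
R2: green, violet → 57; yellow ×10^4 → 570000 Ω.
Series: 90000 + 570000 = 660000 Ω.

660000 Ω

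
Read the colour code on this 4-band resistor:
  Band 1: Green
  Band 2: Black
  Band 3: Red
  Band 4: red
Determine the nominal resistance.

5000 Ω

Green → 5 (first significant figure)
Black → 0 (second significant figure)
Red → ×10^2 multiplier
50 × 100 = 5000 Ω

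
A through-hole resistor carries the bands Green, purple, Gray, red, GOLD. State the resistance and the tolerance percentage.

57800 Ω ±5%

Green → 5 (first significant figure)
Violet → 7 (second significant figure)
Grey → 8 (third significant figure)
Red → ×10^2 multiplier
Gold → ±5% tolerance
578 × 100 = 57800 Ω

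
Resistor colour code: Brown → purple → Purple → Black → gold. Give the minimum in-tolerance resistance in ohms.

168.15 Ω

Brown → 1 (first significant figure)
Violet → 7 (second significant figure)
Violet → 7 (third significant figure)
Black → ×1 multiplier
Gold → ±5% tolerance
177 × 1 = 177 Ω
Minimum = 177 × (1 − 5/100) = 168.15 Ω.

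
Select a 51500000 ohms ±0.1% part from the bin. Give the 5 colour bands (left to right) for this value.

green, brown, green, green, violet

51500000 Ω = 515 × 10^5.
5 → green
1 → brown
5 → green
Multiplier 10^5 → green.
±0.1% tolerance → violet.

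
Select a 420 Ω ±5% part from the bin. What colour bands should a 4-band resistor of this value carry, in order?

420 Ω = 42 × 10^1.
4 → yellow
2 → red
Multiplier 10^1 → brown.
±5% tolerance → gold.

yellow, red, brown, gold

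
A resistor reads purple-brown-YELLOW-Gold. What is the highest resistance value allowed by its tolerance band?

745500 Ω

Violet → 7 (first significant figure)
Brown → 1 (second significant figure)
Yellow → ×10^4 multiplier
Gold → ±5% tolerance
71 × 10000 = 710000 Ω
Highest = 710000 × (1 + 5/100) = 745500 Ω.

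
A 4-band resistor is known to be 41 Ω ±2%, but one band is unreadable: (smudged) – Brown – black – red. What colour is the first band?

yellow

41 Ω = 41 × 10^0.
The first band gives digit 4 of the significand, and 4 is yellow.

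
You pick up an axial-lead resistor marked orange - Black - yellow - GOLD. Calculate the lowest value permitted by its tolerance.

Orange → 3 (first significant figure)
Black → 0 (second significant figure)
Yellow → ×10^4 multiplier
Gold → ±5% tolerance
30 × 10000 = 300000 Ω
Lowest = 300000 × (1 − 5/100) = 285000 Ω.

285000 Ω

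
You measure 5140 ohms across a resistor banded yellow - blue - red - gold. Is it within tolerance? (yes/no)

no

Yellow → 4 (first significant figure)
Blue → 6 (second significant figure)
Red → ×10^2 multiplier
Gold → ±5% tolerance
46 × 100 = 4600 Ω
Allowed range: 4370 Ω to 4830 Ω.
5140 ohms lies outside that range.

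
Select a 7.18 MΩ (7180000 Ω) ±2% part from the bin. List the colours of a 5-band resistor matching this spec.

violet, brown, grey, yellow, red

7180000 Ω = 718 × 10^4.
7 → violet
1 → brown
8 → grey
Multiplier 10^4 → yellow.
±2% tolerance → red.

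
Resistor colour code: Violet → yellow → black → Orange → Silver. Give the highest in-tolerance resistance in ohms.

Violet → 7 (first significant figure)
Yellow → 4 (second significant figure)
Black → 0 (third significant figure)
Orange → ×10^3 multiplier
Silver → ±10% tolerance
740 × 1000 = 740000 Ω
Highest = 740000 × (1 + 10/100) = 814000 Ω.

814000 Ω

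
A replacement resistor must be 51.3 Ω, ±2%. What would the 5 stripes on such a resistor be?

green, brown, orange, gold, red

51.3 Ω = 513 × 10^-1.
5 → green
1 → brown
3 → orange
Multiplier 10^-1 → gold.
±2% tolerance → red.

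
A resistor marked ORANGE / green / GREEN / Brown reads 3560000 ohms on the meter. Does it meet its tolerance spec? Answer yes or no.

Orange → 3 (first significant figure)
Green → 5 (second significant figure)
Green → ×10^5 multiplier
Brown → ±1% tolerance
35 × 100000 = 3500000 Ω
Allowed range: 3465000 Ω to 3535000 Ω.
3560000 ohms lies outside that range.

no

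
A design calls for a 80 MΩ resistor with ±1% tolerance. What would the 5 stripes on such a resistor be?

80000000 Ω = 800 × 10^5.
8 → grey
0 → black
0 → black
Multiplier 10^5 → green.
±1% tolerance → brown.

grey, black, black, green, brown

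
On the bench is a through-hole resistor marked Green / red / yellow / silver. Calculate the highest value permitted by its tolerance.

572000 Ω

Green → 5 (first significant figure)
Red → 2 (second significant figure)
Yellow → ×10^4 multiplier
Silver → ±10% tolerance
52 × 10000 = 520000 Ω
Highest = 520000 × (1 + 10/100) = 572000 Ω.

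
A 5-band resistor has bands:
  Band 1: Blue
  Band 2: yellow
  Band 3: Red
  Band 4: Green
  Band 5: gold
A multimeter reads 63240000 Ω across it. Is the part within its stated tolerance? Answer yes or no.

yes

Blue → 6 (first significant figure)
Yellow → 4 (second significant figure)
Red → 2 (third significant figure)
Green → ×10^5 multiplier
Gold → ±5% tolerance
642 × 100000 = 64200000 Ω
Allowed range: 60990000 Ω to 67410000 Ω.
63240000 Ω lies inside that range.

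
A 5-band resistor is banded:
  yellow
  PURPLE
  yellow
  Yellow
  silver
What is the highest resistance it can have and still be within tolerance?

Yellow → 4 (first significant figure)
Violet → 7 (second significant figure)
Yellow → 4 (third significant figure)
Yellow → ×10^4 multiplier
Silver → ±10% tolerance
474 × 10000 = 4740000 Ω
Highest = 4740000 × (1 + 10/100) = 5214000 Ω.

5214000 Ω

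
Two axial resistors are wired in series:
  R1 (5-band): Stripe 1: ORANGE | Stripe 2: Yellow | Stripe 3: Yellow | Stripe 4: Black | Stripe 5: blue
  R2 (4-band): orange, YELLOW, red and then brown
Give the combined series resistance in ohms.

3744 Ω

R1: orange, yellow, yellow → 344; black ×1 → 344 Ω.
R2: orange, yellow → 34; red ×10^2 → 3400 Ω.
Series: 344 + 3400 = 3744 Ω.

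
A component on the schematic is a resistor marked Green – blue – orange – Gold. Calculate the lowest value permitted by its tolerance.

53200 Ω

Green → 5 (first significant figure)
Blue → 6 (second significant figure)
Orange → ×10^3 multiplier
Gold → ±5% tolerance
56 × 1000 = 56000 Ω
Lowest = 56000 × (1 − 5/100) = 53200 Ω.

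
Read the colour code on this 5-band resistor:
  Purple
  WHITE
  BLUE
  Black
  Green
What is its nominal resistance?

Violet → 7 (first significant figure)
White → 9 (second significant figure)
Blue → 6 (third significant figure)
Black → ×1 multiplier
796 × 1 = 796 Ω

796 Ω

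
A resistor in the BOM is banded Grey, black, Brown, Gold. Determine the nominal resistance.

Grey → 8 (first significant figure)
Black → 0 (second significant figure)
Brown → ×10 multiplier
80 × 10 = 800 Ω

800 Ω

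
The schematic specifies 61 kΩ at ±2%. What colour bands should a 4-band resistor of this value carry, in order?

blue, brown, orange, red

61000 Ω = 61 × 10^3.
6 → blue
1 → brown
Multiplier 10^3 → orange.
±2% tolerance → red.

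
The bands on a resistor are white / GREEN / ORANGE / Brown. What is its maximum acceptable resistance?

White → 9 (first significant figure)
Green → 5 (second significant figure)
Orange → ×10^3 multiplier
Brown → ±1% tolerance
95 × 1000 = 95000 Ω
Maximum = 95000 × (1 + 1/100) = 95950 Ω.

95950 Ω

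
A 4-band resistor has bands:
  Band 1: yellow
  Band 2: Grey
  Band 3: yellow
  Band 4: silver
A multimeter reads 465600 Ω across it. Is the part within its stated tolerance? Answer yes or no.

Yellow → 4 (first significant figure)
Grey → 8 (second significant figure)
Yellow → ×10^4 multiplier
Silver → ±10% tolerance
48 × 10000 = 480000 Ω
Allowed range: 432000 Ω to 528000 Ω.
465600 Ω lies inside that range.

yes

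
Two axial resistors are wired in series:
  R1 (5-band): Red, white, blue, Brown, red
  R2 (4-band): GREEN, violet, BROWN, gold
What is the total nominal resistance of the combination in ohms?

R1: red, white, blue → 296; brown ×10 → 2960 Ω.
R2: green, violet → 57; brown ×10 → 570 Ω.
Series: 2960 + 570 = 3530 Ω.

3530 Ω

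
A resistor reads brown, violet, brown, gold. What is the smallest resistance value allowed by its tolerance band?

Brown → 1 (first significant figure)
Violet → 7 (second significant figure)
Brown → ×10 multiplier
Gold → ±5% tolerance
17 × 10 = 170 Ω
Smallest = 170 × (1 − 5/100) = 161.5 Ω.

161.5 Ω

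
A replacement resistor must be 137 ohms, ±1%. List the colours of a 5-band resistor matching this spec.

brown, orange, violet, black, brown

137 Ω = 137 × 10^0.
1 → brown
3 → orange
7 → violet
Multiplier 10^0 → black.
±1% tolerance → brown.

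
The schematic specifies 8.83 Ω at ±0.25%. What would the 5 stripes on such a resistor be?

8.83 Ω = 883 × 10^-2.
8 → grey
8 → grey
3 → orange
Multiplier 10^-2 → silver.
±0.25% tolerance → blue.

grey, grey, orange, silver, blue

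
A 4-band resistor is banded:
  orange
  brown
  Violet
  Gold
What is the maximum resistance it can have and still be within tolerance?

325500000 Ω

Orange → 3 (first significant figure)
Brown → 1 (second significant figure)
Violet → ×10^7 multiplier
Gold → ±5% tolerance
31 × 10000000 = 310000000 Ω
Maximum = 310000000 × (1 + 5/100) = 325500000 Ω.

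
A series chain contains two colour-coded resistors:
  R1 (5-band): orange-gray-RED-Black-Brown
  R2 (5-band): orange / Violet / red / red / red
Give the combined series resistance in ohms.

R1: orange, grey, red → 382; black ×1 → 382 Ω.
R2: orange, violet, red → 372; red ×10^2 → 37200 Ω.
Series: 382 + 37200 = 37582 Ω.

37582 Ω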